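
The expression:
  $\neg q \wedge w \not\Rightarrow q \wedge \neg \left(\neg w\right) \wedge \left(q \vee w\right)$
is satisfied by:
  {w: True, q: False}


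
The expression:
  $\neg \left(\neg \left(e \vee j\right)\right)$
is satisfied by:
  {e: True, j: True}
  {e: True, j: False}
  {j: True, e: False}


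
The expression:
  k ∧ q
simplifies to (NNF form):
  k ∧ q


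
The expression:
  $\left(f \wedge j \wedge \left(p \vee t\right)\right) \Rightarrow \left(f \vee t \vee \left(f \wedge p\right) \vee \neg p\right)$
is always true.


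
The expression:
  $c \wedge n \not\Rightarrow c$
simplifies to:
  $\text{False}$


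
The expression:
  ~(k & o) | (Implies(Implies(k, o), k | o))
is always true.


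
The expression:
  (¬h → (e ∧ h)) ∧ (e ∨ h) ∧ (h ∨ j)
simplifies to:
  h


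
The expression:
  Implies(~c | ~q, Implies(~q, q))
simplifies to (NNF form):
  q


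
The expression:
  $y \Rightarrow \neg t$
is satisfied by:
  {t: False, y: False}
  {y: True, t: False}
  {t: True, y: False}


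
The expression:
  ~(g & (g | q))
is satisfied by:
  {g: False}


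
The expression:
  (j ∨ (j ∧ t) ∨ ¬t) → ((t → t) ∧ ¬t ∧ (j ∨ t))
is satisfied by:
  {t: True, j: False}
  {j: True, t: False}


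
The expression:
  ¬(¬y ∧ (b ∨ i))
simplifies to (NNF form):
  y ∨ (¬b ∧ ¬i)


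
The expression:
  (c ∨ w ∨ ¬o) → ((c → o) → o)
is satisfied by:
  {o: True, c: True}
  {o: True, c: False}
  {c: True, o: False}


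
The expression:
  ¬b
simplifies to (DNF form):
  ¬b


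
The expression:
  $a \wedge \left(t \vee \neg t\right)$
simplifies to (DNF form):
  $a$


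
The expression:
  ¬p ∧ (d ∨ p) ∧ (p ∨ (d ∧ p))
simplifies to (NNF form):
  False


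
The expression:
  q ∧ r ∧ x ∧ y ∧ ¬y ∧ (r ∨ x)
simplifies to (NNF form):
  False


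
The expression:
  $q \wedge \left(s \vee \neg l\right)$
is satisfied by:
  {q: True, s: True, l: False}
  {q: True, l: False, s: False}
  {q: True, s: True, l: True}


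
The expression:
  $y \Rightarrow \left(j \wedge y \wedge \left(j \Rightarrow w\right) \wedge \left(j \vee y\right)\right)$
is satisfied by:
  {j: True, w: True, y: False}
  {j: True, w: False, y: False}
  {w: True, j: False, y: False}
  {j: False, w: False, y: False}
  {y: True, j: True, w: True}


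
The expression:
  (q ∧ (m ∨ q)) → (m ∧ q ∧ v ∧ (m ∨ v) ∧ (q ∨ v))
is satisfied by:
  {m: True, v: True, q: False}
  {m: True, v: False, q: False}
  {v: True, m: False, q: False}
  {m: False, v: False, q: False}
  {m: True, q: True, v: True}


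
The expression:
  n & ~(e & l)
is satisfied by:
  {n: True, l: False, e: False}
  {e: True, n: True, l: False}
  {l: True, n: True, e: False}


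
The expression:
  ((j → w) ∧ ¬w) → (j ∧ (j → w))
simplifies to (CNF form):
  j ∨ w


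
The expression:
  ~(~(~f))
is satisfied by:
  {f: False}


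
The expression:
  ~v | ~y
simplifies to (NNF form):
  ~v | ~y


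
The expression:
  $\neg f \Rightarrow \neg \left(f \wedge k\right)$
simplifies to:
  $\text{True}$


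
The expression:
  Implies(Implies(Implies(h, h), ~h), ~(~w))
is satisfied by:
  {h: True, w: True}
  {h: True, w: False}
  {w: True, h: False}


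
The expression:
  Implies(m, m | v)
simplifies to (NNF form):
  True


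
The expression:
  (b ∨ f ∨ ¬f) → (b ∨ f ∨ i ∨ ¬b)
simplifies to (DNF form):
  True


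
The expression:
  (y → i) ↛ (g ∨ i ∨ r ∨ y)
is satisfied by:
  {g: False, y: False, r: False, i: False}


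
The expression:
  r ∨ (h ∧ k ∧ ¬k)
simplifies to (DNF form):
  r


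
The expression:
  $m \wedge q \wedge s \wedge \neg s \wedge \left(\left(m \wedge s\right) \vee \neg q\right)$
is never true.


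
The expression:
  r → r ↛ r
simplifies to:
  ¬r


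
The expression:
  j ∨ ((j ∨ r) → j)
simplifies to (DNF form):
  j ∨ ¬r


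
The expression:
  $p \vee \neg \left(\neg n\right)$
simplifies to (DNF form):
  $n \vee p$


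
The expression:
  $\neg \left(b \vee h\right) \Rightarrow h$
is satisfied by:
  {b: True, h: True}
  {b: True, h: False}
  {h: True, b: False}


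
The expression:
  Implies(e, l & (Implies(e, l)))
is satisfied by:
  {l: True, e: False}
  {e: False, l: False}
  {e: True, l: True}


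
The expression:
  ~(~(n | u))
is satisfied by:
  {n: True, u: True}
  {n: True, u: False}
  {u: True, n: False}


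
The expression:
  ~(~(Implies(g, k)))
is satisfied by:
  {k: True, g: False}
  {g: False, k: False}
  {g: True, k: True}


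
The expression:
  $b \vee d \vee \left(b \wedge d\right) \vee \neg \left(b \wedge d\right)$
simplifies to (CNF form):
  $\text{True}$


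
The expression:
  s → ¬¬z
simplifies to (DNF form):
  z ∨ ¬s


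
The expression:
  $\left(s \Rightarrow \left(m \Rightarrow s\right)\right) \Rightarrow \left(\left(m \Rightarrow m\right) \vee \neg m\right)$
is always true.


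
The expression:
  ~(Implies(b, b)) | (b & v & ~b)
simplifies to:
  False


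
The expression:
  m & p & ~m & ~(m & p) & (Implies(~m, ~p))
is never true.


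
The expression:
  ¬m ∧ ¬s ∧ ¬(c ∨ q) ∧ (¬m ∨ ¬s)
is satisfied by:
  {q: False, c: False, s: False, m: False}


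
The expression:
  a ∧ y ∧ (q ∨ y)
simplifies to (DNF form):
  a ∧ y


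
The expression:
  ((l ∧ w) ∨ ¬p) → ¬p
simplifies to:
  ¬l ∨ ¬p ∨ ¬w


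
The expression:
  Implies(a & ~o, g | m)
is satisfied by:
  {o: True, m: True, g: True, a: False}
  {o: True, m: True, g: False, a: False}
  {o: True, g: True, m: False, a: False}
  {o: True, g: False, m: False, a: False}
  {m: True, g: True, o: False, a: False}
  {m: True, g: False, o: False, a: False}
  {g: True, o: False, m: False, a: False}
  {g: False, o: False, m: False, a: False}
  {a: True, o: True, m: True, g: True}
  {a: True, o: True, m: True, g: False}
  {a: True, o: True, g: True, m: False}
  {a: True, o: True, g: False, m: False}
  {a: True, m: True, g: True, o: False}
  {a: True, m: True, g: False, o: False}
  {a: True, g: True, m: False, o: False}


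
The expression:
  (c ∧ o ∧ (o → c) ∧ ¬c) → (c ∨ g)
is always true.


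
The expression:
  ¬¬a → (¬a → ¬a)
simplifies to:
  True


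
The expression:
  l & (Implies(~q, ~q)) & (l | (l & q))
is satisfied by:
  {l: True}


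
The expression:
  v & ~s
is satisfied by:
  {v: True, s: False}


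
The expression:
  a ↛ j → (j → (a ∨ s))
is always true.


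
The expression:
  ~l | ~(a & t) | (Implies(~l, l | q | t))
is always true.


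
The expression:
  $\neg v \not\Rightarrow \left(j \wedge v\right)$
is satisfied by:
  {v: False}


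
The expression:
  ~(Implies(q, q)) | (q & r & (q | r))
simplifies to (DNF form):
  q & r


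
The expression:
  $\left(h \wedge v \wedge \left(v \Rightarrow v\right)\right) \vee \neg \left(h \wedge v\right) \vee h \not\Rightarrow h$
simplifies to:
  $\text{True}$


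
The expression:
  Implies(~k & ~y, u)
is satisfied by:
  {y: True, k: True, u: True}
  {y: True, k: True, u: False}
  {y: True, u: True, k: False}
  {y: True, u: False, k: False}
  {k: True, u: True, y: False}
  {k: True, u: False, y: False}
  {u: True, k: False, y: False}


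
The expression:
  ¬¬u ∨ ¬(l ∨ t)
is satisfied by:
  {u: True, l: False, t: False}
  {t: True, u: True, l: False}
  {u: True, l: True, t: False}
  {t: True, u: True, l: True}
  {t: False, l: False, u: False}


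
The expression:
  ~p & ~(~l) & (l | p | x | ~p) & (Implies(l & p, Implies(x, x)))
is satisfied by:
  {l: True, p: False}


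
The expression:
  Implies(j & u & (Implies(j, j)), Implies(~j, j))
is always true.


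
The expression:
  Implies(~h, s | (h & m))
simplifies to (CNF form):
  h | s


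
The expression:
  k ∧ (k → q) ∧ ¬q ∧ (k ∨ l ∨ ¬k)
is never true.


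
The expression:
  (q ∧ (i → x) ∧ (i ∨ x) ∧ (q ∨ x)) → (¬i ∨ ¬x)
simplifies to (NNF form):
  ¬i ∨ ¬q ∨ ¬x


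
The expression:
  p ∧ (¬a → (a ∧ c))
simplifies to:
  a ∧ p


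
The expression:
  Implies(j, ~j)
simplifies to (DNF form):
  ~j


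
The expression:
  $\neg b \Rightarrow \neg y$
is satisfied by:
  {b: True, y: False}
  {y: False, b: False}
  {y: True, b: True}


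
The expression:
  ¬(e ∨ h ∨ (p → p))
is never true.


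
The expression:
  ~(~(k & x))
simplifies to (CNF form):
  k & x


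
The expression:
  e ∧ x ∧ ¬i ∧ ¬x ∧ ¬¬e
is never true.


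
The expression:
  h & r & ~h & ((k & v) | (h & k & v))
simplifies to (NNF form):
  False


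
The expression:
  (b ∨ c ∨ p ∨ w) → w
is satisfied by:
  {w: True, p: False, b: False, c: False}
  {c: True, w: True, p: False, b: False}
  {w: True, b: True, p: False, c: False}
  {c: True, w: True, b: True, p: False}
  {w: True, p: True, b: False, c: False}
  {w: True, c: True, p: True, b: False}
  {w: True, b: True, p: True, c: False}
  {c: True, w: True, b: True, p: True}
  {c: False, p: False, b: False, w: False}


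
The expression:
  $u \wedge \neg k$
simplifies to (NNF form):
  $u \wedge \neg k$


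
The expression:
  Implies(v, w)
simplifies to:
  w | ~v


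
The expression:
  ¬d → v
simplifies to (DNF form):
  d ∨ v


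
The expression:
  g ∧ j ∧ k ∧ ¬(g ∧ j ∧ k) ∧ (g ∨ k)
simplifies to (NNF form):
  False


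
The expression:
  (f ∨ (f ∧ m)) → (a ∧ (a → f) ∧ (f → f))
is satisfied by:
  {a: True, f: False}
  {f: False, a: False}
  {f: True, a: True}


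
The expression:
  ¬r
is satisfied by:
  {r: False}


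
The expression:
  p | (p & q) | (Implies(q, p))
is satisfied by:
  {p: True, q: False}
  {q: False, p: False}
  {q: True, p: True}


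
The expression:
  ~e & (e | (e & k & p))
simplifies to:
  False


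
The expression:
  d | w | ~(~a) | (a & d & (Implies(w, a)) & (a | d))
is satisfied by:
  {a: True, d: True, w: True}
  {a: True, d: True, w: False}
  {a: True, w: True, d: False}
  {a: True, w: False, d: False}
  {d: True, w: True, a: False}
  {d: True, w: False, a: False}
  {w: True, d: False, a: False}


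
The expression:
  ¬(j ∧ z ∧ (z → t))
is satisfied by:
  {t: False, z: False, j: False}
  {j: True, t: False, z: False}
  {z: True, t: False, j: False}
  {j: True, z: True, t: False}
  {t: True, j: False, z: False}
  {j: True, t: True, z: False}
  {z: True, t: True, j: False}


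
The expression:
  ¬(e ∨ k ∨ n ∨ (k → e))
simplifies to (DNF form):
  False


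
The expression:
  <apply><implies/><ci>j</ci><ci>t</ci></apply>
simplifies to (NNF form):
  <apply><or/><ci>t</ci><apply><not/><ci>j</ci></apply></apply>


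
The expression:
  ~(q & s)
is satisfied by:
  {s: False, q: False}
  {q: True, s: False}
  {s: True, q: False}


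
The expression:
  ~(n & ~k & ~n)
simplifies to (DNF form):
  True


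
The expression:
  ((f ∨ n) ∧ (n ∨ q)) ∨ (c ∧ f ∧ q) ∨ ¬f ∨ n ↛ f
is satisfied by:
  {n: True, q: True, f: False}
  {n: True, q: False, f: False}
  {q: True, n: False, f: False}
  {n: False, q: False, f: False}
  {f: True, n: True, q: True}
  {f: True, n: True, q: False}
  {f: True, q: True, n: False}


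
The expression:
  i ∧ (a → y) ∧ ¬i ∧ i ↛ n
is never true.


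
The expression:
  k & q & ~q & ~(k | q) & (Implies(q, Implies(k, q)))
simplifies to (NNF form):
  False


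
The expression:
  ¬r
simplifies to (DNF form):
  ¬r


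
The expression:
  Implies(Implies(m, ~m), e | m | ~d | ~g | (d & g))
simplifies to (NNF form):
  True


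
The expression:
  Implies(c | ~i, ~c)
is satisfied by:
  {c: False}


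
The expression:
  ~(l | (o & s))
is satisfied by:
  {l: False, s: False, o: False}
  {o: True, l: False, s: False}
  {s: True, l: False, o: False}


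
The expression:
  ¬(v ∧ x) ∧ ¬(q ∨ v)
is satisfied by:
  {q: False, v: False}


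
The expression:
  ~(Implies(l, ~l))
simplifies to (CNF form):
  l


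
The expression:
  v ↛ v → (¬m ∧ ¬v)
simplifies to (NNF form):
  True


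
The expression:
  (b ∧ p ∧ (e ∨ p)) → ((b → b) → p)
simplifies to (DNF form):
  True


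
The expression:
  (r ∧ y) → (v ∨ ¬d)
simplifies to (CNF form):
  v ∨ ¬d ∨ ¬r ∨ ¬y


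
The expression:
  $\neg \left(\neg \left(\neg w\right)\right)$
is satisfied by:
  {w: False}


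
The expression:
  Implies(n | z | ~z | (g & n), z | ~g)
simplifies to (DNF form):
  z | ~g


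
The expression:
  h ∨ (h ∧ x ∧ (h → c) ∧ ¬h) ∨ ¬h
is always true.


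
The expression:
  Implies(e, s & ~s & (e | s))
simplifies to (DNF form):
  ~e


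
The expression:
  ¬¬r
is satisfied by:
  {r: True}


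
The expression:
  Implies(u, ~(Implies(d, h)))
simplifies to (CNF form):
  (d | ~u) & (~h | ~u)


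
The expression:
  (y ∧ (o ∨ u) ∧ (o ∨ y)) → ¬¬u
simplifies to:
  u ∨ ¬o ∨ ¬y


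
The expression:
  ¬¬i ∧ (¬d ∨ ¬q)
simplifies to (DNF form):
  (i ∧ ¬d) ∨ (i ∧ ¬q)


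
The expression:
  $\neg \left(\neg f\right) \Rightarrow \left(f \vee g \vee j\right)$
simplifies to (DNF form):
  $\text{True}$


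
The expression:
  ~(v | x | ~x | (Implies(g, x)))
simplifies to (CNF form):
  False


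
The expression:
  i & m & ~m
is never true.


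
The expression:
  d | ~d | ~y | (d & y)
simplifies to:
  True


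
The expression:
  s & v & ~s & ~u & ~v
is never true.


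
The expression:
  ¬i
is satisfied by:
  {i: False}


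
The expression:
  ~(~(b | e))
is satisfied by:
  {b: True, e: True}
  {b: True, e: False}
  {e: True, b: False}


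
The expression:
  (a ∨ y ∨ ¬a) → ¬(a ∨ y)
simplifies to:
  ¬a ∧ ¬y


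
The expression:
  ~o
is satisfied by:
  {o: False}


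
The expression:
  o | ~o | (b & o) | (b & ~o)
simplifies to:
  True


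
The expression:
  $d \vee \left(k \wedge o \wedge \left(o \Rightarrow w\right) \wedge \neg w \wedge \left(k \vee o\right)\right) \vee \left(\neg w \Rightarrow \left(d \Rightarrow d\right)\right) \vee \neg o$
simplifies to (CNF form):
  $\text{True}$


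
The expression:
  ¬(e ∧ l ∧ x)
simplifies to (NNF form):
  ¬e ∨ ¬l ∨ ¬x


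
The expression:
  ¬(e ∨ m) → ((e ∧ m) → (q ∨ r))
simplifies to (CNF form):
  True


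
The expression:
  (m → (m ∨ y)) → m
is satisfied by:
  {m: True}


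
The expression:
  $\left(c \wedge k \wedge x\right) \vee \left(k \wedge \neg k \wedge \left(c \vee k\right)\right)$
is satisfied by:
  {c: True, x: True, k: True}


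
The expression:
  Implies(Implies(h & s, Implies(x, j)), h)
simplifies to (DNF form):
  h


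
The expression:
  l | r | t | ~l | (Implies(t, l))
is always true.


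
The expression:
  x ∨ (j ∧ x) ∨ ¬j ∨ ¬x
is always true.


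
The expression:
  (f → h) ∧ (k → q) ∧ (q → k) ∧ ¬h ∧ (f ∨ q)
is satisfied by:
  {q: True, k: True, f: False, h: False}


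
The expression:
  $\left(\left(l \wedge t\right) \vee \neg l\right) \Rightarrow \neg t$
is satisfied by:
  {t: False}


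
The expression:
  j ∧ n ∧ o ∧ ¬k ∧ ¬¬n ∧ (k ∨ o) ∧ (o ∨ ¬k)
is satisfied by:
  {j: True, o: True, n: True, k: False}


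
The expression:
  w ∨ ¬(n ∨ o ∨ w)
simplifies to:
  w ∨ (¬n ∧ ¬o)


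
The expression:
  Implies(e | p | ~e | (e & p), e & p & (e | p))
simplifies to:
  e & p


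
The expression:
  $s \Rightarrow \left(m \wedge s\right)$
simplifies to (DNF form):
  $m \vee \neg s$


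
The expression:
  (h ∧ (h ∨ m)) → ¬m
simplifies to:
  ¬h ∨ ¬m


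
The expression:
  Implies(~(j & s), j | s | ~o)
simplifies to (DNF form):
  j | s | ~o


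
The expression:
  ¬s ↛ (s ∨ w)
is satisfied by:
  {w: False, s: False}


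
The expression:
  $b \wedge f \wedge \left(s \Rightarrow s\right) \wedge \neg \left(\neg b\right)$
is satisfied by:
  {b: True, f: True}


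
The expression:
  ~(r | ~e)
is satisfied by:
  {e: True, r: False}


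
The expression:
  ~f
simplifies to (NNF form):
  ~f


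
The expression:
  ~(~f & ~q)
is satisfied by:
  {q: True, f: True}
  {q: True, f: False}
  {f: True, q: False}


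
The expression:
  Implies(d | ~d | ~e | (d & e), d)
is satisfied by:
  {d: True}


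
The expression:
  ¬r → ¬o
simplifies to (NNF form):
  r ∨ ¬o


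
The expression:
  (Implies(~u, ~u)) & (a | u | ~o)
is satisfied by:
  {a: True, u: True, o: False}
  {a: True, o: False, u: False}
  {u: True, o: False, a: False}
  {u: False, o: False, a: False}
  {a: True, u: True, o: True}
  {a: True, o: True, u: False}
  {u: True, o: True, a: False}


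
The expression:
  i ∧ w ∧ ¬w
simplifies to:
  False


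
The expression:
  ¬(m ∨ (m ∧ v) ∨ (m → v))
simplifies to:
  False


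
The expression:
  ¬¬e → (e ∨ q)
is always true.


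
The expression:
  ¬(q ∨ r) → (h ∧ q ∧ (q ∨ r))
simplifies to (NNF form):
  q ∨ r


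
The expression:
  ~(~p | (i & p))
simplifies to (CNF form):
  p & ~i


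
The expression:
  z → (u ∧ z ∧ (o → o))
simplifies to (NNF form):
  u ∨ ¬z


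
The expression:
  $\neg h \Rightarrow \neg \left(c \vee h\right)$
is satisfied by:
  {h: True, c: False}
  {c: False, h: False}
  {c: True, h: True}


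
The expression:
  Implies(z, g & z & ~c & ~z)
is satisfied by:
  {z: False}


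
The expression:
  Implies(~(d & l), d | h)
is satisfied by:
  {d: True, h: True}
  {d: True, h: False}
  {h: True, d: False}


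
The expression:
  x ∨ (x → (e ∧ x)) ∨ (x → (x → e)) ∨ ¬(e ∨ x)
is always true.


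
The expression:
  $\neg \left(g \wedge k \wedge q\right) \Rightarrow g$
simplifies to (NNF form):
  $g$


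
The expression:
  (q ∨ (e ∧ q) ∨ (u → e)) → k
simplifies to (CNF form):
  (k ∨ u) ∧ (k ∨ ¬e) ∧ (k ∨ ¬q)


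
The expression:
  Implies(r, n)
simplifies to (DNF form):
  n | ~r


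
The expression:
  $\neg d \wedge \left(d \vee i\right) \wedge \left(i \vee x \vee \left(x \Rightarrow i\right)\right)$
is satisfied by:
  {i: True, d: False}


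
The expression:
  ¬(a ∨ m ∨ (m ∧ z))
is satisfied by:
  {a: False, m: False}


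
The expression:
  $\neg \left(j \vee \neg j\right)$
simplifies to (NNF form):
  $\text{False}$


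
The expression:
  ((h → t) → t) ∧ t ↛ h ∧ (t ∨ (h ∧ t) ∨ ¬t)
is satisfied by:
  {t: True, h: False}


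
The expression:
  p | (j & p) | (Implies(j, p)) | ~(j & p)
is always true.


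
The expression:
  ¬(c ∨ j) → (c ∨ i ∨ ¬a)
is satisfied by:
  {i: True, c: True, j: True, a: False}
  {i: True, c: True, j: False, a: False}
  {i: True, j: True, c: False, a: False}
  {i: True, j: False, c: False, a: False}
  {c: True, j: True, i: False, a: False}
  {c: True, i: False, j: False, a: False}
  {c: False, j: True, i: False, a: False}
  {c: False, i: False, j: False, a: False}
  {i: True, a: True, c: True, j: True}
  {i: True, a: True, c: True, j: False}
  {i: True, a: True, j: True, c: False}
  {i: True, a: True, j: False, c: False}
  {a: True, c: True, j: True, i: False}
  {a: True, c: True, j: False, i: False}
  {a: True, j: True, c: False, i: False}


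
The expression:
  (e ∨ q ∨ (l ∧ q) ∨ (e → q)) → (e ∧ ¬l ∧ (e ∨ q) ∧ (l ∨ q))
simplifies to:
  e ∧ q ∧ ¬l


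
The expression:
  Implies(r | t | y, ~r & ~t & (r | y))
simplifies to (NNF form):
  ~r & ~t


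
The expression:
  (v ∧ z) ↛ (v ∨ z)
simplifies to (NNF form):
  False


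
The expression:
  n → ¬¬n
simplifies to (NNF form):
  True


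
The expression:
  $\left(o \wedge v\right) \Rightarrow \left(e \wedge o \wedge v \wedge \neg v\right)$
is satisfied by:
  {v: False, o: False}
  {o: True, v: False}
  {v: True, o: False}


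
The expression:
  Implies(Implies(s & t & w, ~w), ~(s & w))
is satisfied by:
  {t: True, s: False, w: False}
  {s: False, w: False, t: False}
  {w: True, t: True, s: False}
  {w: True, s: False, t: False}
  {t: True, s: True, w: False}
  {s: True, t: False, w: False}
  {w: True, s: True, t: True}


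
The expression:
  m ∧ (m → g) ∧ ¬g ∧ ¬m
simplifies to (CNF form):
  False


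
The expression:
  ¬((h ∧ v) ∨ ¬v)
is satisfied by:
  {v: True, h: False}


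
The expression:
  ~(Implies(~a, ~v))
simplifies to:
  v & ~a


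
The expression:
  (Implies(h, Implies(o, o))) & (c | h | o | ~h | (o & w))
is always true.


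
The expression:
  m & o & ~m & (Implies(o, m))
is never true.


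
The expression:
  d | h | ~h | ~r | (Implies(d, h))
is always true.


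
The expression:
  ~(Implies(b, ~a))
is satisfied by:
  {a: True, b: True}


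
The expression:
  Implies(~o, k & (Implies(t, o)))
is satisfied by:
  {k: True, o: True, t: False}
  {o: True, t: False, k: False}
  {k: True, o: True, t: True}
  {o: True, t: True, k: False}
  {k: True, t: False, o: False}


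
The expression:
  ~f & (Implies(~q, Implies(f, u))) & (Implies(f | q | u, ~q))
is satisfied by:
  {q: False, f: False}


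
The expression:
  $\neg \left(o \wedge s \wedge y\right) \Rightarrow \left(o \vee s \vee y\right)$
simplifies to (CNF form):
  $o \vee s \vee y$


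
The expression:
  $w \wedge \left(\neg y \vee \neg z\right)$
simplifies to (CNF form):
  $w \wedge \left(\neg y \vee \neg z\right)$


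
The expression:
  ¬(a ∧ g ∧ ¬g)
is always true.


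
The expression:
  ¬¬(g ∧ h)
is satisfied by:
  {h: True, g: True}


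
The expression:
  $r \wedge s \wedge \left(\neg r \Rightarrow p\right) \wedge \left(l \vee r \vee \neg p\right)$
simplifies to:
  $r \wedge s$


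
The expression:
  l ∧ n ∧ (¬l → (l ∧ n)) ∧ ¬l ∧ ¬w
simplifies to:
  False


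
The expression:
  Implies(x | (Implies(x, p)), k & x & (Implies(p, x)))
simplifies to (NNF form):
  k & x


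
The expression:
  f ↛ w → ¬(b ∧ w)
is always true.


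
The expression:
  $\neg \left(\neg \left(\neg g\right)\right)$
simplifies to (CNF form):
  $\neg g$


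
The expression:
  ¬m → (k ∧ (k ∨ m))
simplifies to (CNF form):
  k ∨ m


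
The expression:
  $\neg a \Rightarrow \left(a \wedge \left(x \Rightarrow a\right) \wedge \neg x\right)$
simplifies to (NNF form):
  $a$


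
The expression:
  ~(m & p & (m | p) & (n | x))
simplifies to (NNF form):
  ~m | ~p | (~n & ~x)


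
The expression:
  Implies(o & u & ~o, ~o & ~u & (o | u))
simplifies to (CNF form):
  True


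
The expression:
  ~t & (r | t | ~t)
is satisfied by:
  {t: False}


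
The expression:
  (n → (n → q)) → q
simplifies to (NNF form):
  n ∨ q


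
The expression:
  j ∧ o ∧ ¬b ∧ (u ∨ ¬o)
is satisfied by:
  {j: True, u: True, o: True, b: False}


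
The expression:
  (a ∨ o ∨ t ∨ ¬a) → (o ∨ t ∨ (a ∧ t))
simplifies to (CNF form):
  o ∨ t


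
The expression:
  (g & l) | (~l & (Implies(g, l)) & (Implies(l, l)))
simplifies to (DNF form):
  (g & l) | (~g & ~l)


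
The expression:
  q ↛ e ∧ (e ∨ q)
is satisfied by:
  {q: True, e: False}


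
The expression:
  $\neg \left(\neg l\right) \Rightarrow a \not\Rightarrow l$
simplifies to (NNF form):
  $\neg l$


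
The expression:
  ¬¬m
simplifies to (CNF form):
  m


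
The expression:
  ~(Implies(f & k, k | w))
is never true.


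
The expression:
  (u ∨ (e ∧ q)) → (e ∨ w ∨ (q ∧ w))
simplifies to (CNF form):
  e ∨ w ∨ ¬u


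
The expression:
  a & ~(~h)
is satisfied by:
  {a: True, h: True}


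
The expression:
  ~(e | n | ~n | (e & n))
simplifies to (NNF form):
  False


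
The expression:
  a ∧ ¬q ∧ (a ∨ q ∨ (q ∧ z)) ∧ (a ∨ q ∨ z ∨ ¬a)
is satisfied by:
  {a: True, q: False}


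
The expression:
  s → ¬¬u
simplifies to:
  u ∨ ¬s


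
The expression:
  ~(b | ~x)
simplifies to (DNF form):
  x & ~b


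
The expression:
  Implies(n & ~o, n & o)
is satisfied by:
  {o: True, n: False}
  {n: False, o: False}
  {n: True, o: True}


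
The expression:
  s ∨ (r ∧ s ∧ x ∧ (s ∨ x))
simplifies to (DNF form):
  s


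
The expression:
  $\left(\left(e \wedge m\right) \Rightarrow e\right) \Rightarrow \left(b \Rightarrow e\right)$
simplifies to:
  $e \vee \neg b$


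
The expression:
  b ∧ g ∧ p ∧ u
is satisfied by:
  {p: True, u: True, b: True, g: True}


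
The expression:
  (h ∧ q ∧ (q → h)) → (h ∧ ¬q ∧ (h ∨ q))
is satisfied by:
  {h: False, q: False}
  {q: True, h: False}
  {h: True, q: False}


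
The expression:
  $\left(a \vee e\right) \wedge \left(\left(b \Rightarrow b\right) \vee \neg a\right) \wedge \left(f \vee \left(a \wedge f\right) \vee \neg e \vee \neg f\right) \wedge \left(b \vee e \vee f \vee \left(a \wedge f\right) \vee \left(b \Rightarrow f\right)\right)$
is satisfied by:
  {a: True, e: True}
  {a: True, e: False}
  {e: True, a: False}


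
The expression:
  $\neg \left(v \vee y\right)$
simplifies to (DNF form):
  $\neg v \wedge \neg y$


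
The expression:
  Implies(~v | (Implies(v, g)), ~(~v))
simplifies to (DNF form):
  v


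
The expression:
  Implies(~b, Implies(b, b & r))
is always true.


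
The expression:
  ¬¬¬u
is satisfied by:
  {u: False}


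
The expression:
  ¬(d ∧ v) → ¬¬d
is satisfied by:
  {d: True}


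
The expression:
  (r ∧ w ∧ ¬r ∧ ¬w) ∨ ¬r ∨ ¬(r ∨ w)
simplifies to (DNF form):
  ¬r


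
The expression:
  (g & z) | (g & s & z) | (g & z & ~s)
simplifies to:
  g & z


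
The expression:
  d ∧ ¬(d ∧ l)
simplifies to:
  d ∧ ¬l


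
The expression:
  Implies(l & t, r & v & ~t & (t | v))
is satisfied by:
  {l: False, t: False}
  {t: True, l: False}
  {l: True, t: False}


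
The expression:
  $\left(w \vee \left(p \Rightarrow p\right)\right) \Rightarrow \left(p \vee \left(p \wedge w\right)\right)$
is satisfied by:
  {p: True}


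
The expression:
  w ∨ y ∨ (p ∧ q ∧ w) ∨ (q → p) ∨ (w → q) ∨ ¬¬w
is always true.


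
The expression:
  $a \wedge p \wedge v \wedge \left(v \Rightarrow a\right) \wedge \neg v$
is never true.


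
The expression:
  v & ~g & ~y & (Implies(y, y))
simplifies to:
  v & ~g & ~y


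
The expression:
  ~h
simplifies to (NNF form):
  ~h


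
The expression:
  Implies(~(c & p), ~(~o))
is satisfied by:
  {o: True, p: True, c: True}
  {o: True, p: True, c: False}
  {o: True, c: True, p: False}
  {o: True, c: False, p: False}
  {p: True, c: True, o: False}


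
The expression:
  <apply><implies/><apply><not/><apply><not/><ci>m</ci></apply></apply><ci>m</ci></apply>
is always true.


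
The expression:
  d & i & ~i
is never true.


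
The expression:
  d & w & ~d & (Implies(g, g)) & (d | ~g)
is never true.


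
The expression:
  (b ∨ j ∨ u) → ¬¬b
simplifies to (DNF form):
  b ∨ (¬j ∧ ¬u)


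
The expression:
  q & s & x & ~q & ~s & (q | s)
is never true.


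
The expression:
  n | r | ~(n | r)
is always true.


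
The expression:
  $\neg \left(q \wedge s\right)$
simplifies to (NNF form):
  $\neg q \vee \neg s$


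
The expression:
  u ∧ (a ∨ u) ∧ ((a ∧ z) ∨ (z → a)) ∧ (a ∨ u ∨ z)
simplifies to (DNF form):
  (a ∧ u) ∨ (u ∧ ¬z)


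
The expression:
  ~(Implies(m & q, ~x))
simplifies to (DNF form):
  m & q & x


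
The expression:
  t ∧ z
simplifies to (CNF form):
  t ∧ z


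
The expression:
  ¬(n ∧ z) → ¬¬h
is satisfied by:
  {z: True, h: True, n: True}
  {z: True, h: True, n: False}
  {h: True, n: True, z: False}
  {h: True, n: False, z: False}
  {z: True, n: True, h: False}


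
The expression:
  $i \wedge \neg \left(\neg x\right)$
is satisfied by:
  {i: True, x: True}


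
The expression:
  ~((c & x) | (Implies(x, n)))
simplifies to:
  x & ~c & ~n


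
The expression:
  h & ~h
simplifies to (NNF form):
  False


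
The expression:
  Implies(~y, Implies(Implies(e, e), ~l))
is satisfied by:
  {y: True, l: False}
  {l: False, y: False}
  {l: True, y: True}


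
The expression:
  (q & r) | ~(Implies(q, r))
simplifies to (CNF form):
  q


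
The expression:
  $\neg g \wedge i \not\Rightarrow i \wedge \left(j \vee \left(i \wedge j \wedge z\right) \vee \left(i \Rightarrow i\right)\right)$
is never true.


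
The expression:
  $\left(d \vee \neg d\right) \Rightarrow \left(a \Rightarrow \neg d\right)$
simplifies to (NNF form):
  $\neg a \vee \neg d$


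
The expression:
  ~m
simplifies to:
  ~m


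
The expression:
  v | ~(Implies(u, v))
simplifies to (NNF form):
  u | v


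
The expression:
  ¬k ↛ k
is always true.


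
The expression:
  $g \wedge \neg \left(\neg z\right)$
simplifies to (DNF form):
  $g \wedge z$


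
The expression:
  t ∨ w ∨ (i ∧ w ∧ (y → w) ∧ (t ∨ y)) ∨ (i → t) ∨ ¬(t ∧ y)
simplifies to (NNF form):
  True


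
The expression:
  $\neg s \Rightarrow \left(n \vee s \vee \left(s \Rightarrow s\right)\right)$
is always true.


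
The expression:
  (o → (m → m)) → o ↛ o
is never true.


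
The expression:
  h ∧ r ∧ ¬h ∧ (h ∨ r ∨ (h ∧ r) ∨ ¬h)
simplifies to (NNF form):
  False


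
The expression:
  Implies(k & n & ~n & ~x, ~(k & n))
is always true.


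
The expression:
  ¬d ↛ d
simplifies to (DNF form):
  True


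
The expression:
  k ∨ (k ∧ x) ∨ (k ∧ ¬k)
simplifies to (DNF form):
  k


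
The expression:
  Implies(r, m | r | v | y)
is always true.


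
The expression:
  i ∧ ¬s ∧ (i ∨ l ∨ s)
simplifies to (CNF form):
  i ∧ ¬s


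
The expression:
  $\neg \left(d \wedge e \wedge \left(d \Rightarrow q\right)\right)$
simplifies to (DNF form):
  $\neg d \vee \neg e \vee \neg q$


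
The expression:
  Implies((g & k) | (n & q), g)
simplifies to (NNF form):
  g | ~n | ~q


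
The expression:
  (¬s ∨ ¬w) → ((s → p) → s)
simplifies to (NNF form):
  s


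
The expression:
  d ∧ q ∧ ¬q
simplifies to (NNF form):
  False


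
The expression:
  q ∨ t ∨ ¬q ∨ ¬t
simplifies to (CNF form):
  True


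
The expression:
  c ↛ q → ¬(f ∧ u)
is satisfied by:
  {q: True, u: False, c: False, f: False}
  {q: False, u: False, c: False, f: False}
  {f: True, q: True, u: False, c: False}
  {f: True, q: False, u: False, c: False}
  {q: True, c: True, f: False, u: False}
  {c: True, f: False, u: False, q: False}
  {f: True, c: True, q: True, u: False}
  {f: True, c: True, q: False, u: False}
  {q: True, u: True, f: False, c: False}
  {u: True, f: False, c: False, q: False}
  {q: True, f: True, u: True, c: False}
  {f: True, u: True, q: False, c: False}
  {q: True, c: True, u: True, f: False}
  {c: True, u: True, f: False, q: False}
  {f: True, c: True, u: True, q: True}


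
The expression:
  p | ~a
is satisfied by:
  {p: True, a: False}
  {a: False, p: False}
  {a: True, p: True}


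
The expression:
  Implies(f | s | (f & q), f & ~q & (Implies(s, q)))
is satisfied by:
  {q: False, s: False, f: False}
  {f: True, q: False, s: False}
  {q: True, f: False, s: False}


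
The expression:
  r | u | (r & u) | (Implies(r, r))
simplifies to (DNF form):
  True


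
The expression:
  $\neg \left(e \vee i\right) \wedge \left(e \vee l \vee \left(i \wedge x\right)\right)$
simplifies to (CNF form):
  $l \wedge \neg e \wedge \neg i$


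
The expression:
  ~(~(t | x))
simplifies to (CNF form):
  t | x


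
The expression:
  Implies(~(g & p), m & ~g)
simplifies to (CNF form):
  (g | m) & (m | p) & (g | ~g) & (p | ~g)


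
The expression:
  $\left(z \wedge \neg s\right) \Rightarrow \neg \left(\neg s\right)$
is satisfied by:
  {s: True, z: False}
  {z: False, s: False}
  {z: True, s: True}


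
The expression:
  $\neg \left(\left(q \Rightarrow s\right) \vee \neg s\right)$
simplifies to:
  $\text{False}$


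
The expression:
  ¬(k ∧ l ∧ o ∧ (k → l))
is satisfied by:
  {l: False, k: False, o: False}
  {o: True, l: False, k: False}
  {k: True, l: False, o: False}
  {o: True, k: True, l: False}
  {l: True, o: False, k: False}
  {o: True, l: True, k: False}
  {k: True, l: True, o: False}


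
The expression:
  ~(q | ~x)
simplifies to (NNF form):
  x & ~q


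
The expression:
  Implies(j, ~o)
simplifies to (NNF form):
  ~j | ~o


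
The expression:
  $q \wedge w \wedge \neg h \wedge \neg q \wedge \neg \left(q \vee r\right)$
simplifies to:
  $\text{False}$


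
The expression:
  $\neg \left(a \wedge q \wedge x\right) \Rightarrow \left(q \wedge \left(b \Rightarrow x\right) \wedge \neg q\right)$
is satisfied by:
  {a: True, x: True, q: True}


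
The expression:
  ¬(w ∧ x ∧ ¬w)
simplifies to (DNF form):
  True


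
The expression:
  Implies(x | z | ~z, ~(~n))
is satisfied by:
  {n: True}


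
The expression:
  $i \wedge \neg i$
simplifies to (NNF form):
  $\text{False}$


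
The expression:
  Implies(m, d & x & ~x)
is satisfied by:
  {m: False}


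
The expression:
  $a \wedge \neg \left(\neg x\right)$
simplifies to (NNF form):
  $a \wedge x$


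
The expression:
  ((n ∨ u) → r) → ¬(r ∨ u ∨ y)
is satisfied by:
  {n: True, u: True, r: False, y: False}
  {n: True, r: False, u: False, y: False}
  {u: True, n: False, r: False, y: False}
  {n: False, r: False, u: False, y: False}
  {y: True, n: True, u: True, r: False}
  {y: True, n: True, r: False, u: False}
  {y: True, u: True, n: False, r: False}


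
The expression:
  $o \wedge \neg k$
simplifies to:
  $o \wedge \neg k$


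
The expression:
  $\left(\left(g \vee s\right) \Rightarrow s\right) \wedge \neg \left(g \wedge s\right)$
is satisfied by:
  {g: False}


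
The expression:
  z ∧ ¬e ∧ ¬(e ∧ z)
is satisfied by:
  {z: True, e: False}


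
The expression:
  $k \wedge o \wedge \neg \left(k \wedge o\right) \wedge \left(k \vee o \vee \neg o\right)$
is never true.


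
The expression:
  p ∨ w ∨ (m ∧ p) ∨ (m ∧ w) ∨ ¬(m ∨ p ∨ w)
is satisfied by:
  {w: True, p: True, m: False}
  {w: True, m: False, p: False}
  {p: True, m: False, w: False}
  {p: False, m: False, w: False}
  {w: True, p: True, m: True}
  {w: True, m: True, p: False}
  {p: True, m: True, w: False}


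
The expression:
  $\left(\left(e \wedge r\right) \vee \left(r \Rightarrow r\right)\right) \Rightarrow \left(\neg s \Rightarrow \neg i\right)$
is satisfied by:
  {s: True, i: False}
  {i: False, s: False}
  {i: True, s: True}


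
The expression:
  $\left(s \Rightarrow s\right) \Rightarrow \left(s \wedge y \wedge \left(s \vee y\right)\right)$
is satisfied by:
  {s: True, y: True}


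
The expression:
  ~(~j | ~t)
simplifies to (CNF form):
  j & t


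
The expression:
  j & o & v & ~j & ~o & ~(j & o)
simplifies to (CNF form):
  False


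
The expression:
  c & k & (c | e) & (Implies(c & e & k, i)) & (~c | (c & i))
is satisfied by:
  {c: True, i: True, k: True}


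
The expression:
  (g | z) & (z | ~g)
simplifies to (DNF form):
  z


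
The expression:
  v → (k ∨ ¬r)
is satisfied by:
  {k: True, v: False, r: False}
  {v: False, r: False, k: False}
  {r: True, k: True, v: False}
  {r: True, v: False, k: False}
  {k: True, v: True, r: False}
  {v: True, k: False, r: False}
  {r: True, v: True, k: True}


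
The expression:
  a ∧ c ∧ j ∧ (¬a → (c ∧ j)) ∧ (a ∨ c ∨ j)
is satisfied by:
  {a: True, c: True, j: True}


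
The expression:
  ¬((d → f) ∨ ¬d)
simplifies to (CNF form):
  d ∧ ¬f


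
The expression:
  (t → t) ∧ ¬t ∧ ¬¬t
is never true.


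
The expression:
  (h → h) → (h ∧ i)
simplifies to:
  h ∧ i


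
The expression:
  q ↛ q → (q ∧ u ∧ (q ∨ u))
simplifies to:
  True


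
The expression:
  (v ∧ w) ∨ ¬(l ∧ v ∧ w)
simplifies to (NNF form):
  True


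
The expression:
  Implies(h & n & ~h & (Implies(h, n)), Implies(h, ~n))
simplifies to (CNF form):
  True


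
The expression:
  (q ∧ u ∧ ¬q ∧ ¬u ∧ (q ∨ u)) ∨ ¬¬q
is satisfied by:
  {q: True}


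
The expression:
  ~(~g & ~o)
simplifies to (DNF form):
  g | o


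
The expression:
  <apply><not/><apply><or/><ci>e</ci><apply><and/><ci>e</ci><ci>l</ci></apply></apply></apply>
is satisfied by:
  {e: False}


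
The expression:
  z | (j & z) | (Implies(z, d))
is always true.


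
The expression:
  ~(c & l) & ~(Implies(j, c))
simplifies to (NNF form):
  j & ~c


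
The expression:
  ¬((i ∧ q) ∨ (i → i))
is never true.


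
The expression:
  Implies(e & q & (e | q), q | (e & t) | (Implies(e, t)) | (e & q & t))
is always true.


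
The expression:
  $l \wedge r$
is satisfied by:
  {r: True, l: True}


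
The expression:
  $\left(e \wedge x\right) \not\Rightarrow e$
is never true.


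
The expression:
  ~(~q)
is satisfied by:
  {q: True}


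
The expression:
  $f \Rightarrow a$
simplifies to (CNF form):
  $a \vee \neg f$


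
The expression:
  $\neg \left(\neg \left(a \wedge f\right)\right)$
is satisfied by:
  {a: True, f: True}


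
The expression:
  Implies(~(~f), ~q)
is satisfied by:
  {q: False, f: False}
  {f: True, q: False}
  {q: True, f: False}


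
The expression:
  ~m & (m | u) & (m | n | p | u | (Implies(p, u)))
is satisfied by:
  {u: True, m: False}


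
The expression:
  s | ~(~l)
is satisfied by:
  {l: True, s: True}
  {l: True, s: False}
  {s: True, l: False}


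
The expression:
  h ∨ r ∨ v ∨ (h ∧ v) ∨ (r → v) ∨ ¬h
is always true.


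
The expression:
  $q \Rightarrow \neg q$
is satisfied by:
  {q: False}


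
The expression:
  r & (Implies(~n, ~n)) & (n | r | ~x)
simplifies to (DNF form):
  r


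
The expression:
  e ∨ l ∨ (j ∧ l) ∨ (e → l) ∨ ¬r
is always true.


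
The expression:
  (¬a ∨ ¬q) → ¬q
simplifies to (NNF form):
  a ∨ ¬q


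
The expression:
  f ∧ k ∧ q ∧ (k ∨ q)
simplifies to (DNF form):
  f ∧ k ∧ q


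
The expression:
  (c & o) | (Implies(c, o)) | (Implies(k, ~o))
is always true.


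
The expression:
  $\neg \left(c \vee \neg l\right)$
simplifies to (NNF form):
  $l \wedge \neg c$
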